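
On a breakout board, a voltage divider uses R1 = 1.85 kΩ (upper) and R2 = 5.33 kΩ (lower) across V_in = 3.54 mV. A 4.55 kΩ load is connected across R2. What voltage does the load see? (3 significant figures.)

V_out ≈ 2.02 mV

R2 ‖ R_L = (5.33 × 4.55)/(5.33 + 4.55) = 2.455 kΩ.
Voltage divider with the loaded lower leg: V_out = 3.54 × 2.455/(1.85 + 2.455) = 3.54 × 0.5702 = 2.019 mV.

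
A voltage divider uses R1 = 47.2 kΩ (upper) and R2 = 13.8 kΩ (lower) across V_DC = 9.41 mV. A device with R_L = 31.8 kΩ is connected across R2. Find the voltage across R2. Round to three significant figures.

V_out ≈ 1.59 mV

R2 ‖ R_L = (13.8 × 31.8)/(13.8 + 31.8) = 9.624 kΩ.
Voltage divider with the loaded lower leg: V_out = 9.41 × 9.624/(47.2 + 9.624) = 9.41 × 0.1694 = 1.594 mV.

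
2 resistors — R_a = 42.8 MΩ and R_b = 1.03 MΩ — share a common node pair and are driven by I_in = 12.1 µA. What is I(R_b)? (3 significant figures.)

Two-branch current divider: I_k = I_in · R_other/(R_1 + R_2).
So I = 12.1 × 42.8/43.83 = 11.82 µA.

I ≈ 11.8 µA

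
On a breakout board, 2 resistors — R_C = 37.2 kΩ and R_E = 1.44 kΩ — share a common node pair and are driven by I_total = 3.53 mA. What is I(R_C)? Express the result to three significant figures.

I ≈ 0.132 mA

Two-branch current divider: I_k = I_total · R_other/(R_1 + R_2).
So I = 3.53 × 1.44/38.64 = 0.1316 mA.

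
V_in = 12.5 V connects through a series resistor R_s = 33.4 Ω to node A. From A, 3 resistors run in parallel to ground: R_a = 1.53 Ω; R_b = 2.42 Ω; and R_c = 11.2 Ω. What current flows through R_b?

I ≈ 0.130 A

Parallel bank: R_p = 1/(1/1.53 + 1/2.42 + 1/11.2) = 0.8650 Ω.
Node voltage V_A = V_in · R_p/(R_s + R_p) = 12.5 × 0.02524 = 0.3155 V.
I(R_b) = V_A / R_b = 0.3155/2.42 = 0.1304 A.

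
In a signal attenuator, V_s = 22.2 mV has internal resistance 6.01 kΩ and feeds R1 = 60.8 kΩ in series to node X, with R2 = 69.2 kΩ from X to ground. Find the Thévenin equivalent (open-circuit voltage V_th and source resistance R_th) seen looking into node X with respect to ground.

R1' = 6.01 + 60.8 = 66.81 kΩ (source resistance + R1).
V_th is the unloaded tap voltage: V_s · R2/(R1'+R2) = 22.2 × 0.5088 = 11.30 mV.
Looking into X with the source shorted: R_th = R1'·R2/(R1'+R2) = 66.81 × 69.2/136.0 = 33.99 kΩ.

V_th ≈ 11.3 mV, R_th ≈ 34.0 kΩ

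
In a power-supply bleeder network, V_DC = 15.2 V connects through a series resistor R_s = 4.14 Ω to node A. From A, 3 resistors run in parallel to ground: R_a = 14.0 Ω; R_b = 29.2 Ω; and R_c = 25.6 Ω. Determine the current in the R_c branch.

Equivalent of the parallel group: R_p = 6.909 Ω.
Node voltage V_A = V_DC · R_p/(R_s + R_p) = 15.2 × 0.6253 = 9.505 V.
Branch current I = V_A/R_c = 9.505/25.6 = 0.3713 A.

I ≈ 0.371 A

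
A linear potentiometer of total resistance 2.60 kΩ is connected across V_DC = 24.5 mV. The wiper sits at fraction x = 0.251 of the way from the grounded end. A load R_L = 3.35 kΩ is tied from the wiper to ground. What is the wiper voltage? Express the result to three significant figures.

Lower segment x·R_p = 0.6526 kΩ; upper segment (1−x)·R_p = 1.947 kΩ.
(x·R_p) ‖ R_L = 0.5462 kΩ.
Then V_out = V_DC · 0.5462/(1.947 + 0.5462) = 5.366 mV.

V_out ≈ 5.37 mV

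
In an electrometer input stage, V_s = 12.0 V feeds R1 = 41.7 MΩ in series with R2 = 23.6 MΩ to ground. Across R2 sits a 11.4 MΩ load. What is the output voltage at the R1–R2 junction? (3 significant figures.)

V_out ≈ 1.87 V

First combine the lower leg with the load: R2 ‖ R_L = 7.687 MΩ.
Voltage divider with the loaded lower leg: V_out = 12.0 × 7.687/(41.7 + 7.687) = 12.0 × 0.1556 = 1.868 V.
(Unloaded it would be 4.34 V; the load pulls it down.)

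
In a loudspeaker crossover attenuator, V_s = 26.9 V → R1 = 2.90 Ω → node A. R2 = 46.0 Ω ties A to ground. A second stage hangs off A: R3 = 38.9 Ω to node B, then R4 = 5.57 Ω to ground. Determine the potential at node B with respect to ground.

The second stage (R3 + R4 = 44.47 Ω) loads node A in parallel with R2.
Effective lower resistance at A: R2 ‖ 44.47 = 22.61 Ω.
First divider: V_A = V_s · 22.61/(2.90 + 22.61) = 23.84 V.
Stage 2 is unloaded, so V_B = V_A · R4/(R3+R4) = 23.84 × 5.57/44.47 = 2.986 V.

V_B ≈ 2.99 V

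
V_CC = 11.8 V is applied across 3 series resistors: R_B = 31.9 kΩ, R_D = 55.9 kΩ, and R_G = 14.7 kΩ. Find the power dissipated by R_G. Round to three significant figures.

P ≈ 0.195 mW

Series current I = V_CC/ΣR = 11.8/102.5 = 0.1151 mA.
P = I²R = 0.01325 × 14.7 = 0.1948 mW.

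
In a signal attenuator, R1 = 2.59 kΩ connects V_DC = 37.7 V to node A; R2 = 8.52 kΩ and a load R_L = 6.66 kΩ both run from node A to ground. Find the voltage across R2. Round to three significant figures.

V_out ≈ 22.3 V

R2 ‖ R_L = (8.52 × 6.66)/(8.52 + 6.66) = 3.738 kΩ.
Voltage divider with the loaded lower leg: V_out = 37.7 × 3.738/(2.59 + 3.738) = 37.7 × 0.5907 = 22.27 V.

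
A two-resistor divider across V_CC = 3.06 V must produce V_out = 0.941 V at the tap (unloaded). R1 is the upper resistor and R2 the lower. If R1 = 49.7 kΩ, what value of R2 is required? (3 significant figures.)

V_out/V_CC = R2/(R1+R2) = 0.3075.
So R2 = R1 · V_out/(V_CC − V_out) = 49.7 × 0.941/(3.06 − 0.941) = 49.7 × 0.4441 = 22.07 kΩ.

R2 ≈ 22.1 kΩ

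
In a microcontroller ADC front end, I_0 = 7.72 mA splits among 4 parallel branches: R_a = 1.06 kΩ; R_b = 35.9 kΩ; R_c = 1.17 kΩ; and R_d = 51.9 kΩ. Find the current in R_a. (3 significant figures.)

I ≈ 3.95 mA

ΣG = 1/1.06 + 1/35.9 + 1/1.17 + 1/51.9 = 1.845.
Current divider: I(R_a) = I_0 · G_k/ΣG = 7.72 × (0.9434/1.845) = 7.72 × 0.5113 = 3.947 mA.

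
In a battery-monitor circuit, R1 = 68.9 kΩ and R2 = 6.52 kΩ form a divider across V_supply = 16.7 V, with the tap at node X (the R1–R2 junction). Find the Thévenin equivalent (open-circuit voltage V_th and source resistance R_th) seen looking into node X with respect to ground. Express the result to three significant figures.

V_th ≈ 1.44 V, R_th ≈ 5.96 kΩ

With X open, the divider is unloaded: V_th = 16.7 × 6.52/75.42 = 1.444 V.
With V_supply suppressed (replaced by a short), R_th = R1 ‖ R2 = (68.90 × 6.52)/(68.90 + 6.52) = 5.956 kΩ.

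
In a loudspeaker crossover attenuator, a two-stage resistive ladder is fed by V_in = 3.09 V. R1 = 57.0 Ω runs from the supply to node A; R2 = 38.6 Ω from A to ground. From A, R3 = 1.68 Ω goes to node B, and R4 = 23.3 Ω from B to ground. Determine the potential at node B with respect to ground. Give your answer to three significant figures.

Looking into the second stage from A: R3 + R4 = 24.98 Ω appears in parallel with R2.
R2 ‖ (R3+R4) = 15.17 Ω.
V_A = 3.09 × 15.17/(57.0 + 15.17) = 0.6494 V.
Then the unloaded second divider: V_B = V_A × R4/(R3+R4) = 0.6494 × 0.9327 = 0.6057 V.

V_B ≈ 0.606 V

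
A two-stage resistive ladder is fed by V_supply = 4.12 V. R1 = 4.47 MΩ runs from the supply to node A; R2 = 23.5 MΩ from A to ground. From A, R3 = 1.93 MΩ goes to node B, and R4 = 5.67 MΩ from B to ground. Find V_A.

The second stage (R3 + R4 = 7.600 MΩ) loads node A in parallel with R2.
R2 ‖ (R3+R4) = 5.743 MΩ.
V_A = 4.12 × 5.743/(4.47 + 5.743) = 2.317 V.

V_A ≈ 2.32 V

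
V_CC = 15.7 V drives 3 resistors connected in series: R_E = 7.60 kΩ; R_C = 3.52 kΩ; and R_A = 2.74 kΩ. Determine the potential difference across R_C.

V ≈ 3.99 V

Total series resistance ΣR = 7.60 + 3.52 + 2.74 = 13.86 kΩ.
Voltage divider: V = V_CC · (3.520 / 13.86) = 15.7 × 0.2540 = 3.987 V.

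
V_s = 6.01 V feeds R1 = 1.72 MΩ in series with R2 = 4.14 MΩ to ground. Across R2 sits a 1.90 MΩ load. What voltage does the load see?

First combine the lower leg with the load: R2 ‖ R_L = 1.302 MΩ.
Then V_out = V_s · R2'/(R1 + R2') = 6.01 × 1.302/3.022 = 2.590 V.

V_out ≈ 2.59 V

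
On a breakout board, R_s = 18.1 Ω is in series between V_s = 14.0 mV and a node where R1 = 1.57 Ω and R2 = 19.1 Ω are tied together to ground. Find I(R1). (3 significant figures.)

I ≈ 0.662 mA

Parallel bank: R_p = 1/(1/1.57 + 1/19.1) = 1.451 Ω.
V_A = 14.0 × 1.451/19.55 = 1.039 mV.
Branch current I = V_A/R1 = 1.039/1.57 = 0.6617 mA.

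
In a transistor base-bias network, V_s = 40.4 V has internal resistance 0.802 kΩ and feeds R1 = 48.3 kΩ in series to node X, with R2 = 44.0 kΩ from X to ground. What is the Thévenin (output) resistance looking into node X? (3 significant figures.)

R_th ≈ 23.2 kΩ

R1' = 0.802 + 48.3 = 49.10 kΩ (source resistance + R1).
Zeroing V_s shorts the top of R1' to ground, so R_th = R1' ‖ R2 = 23.21 kΩ.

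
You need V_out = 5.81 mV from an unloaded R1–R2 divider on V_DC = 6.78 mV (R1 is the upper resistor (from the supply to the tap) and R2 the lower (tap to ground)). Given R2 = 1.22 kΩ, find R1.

R1 ≈ 0.204 kΩ

V_out/V_DC = R2/(R1+R2) = 0.8569.
R1 = R2·(1/k − 1) = 1.22 × 0.1670 = 0.2037 kΩ.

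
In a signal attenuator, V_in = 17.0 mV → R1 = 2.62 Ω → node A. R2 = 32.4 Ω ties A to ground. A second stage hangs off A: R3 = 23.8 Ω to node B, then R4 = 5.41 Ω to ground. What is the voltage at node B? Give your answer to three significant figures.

The second stage (R3 + R4 = 29.21 Ω) loads node A in parallel with R2.
R2 ‖ (R3+R4) = 15.36 Ω.
V_A = 17.0 × 15.36/(2.62 + 15.36) = 14.52 mV.
Stage 2 is unloaded, so V_B = V_A · R4/(R3+R4) = 14.52 × 5.41/29.21 = 2.690 mV.

V_B ≈ 2.69 mV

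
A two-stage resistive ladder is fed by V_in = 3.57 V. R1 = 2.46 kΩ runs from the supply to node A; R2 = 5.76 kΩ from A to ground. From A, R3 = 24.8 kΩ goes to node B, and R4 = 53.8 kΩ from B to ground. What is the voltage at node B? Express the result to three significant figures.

The second stage (R3 + R4 = 78.60 kΩ) loads node A in parallel with R2.
R2 ‖ (R3+R4) = 5.367 kΩ.
V_A = 3.57 × 5.367/(2.46 + 5.367) = 2.448 V.
Stage 2 is unloaded, so V_B = V_A · R4/(R3+R4) = 2.448 × 53.8/78.60 = 1.676 V.

V_B ≈ 1.68 V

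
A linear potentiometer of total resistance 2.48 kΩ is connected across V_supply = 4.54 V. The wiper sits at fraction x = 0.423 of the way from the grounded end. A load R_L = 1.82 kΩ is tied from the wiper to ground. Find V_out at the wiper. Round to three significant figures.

V_out ≈ 1.44 V

Split the track: R_lower = x·R_p = 1.049 kΩ, R_upper = (1−x)·R_p = 1.431 kΩ.
R_L loads the lower segment: effective lower R = 0.6655 kΩ.
V_out = 4.54 × 0.6655/(1.431 + 0.6655) = 1.441 V.
(Unloaded: V_out = x·V_supply = 1.92 V.)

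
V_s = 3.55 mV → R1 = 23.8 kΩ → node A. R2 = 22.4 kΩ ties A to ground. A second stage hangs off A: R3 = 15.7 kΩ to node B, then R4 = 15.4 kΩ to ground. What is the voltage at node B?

V_B ≈ 0.622 mV

Looking into the second stage from A: R3 + R4 = 31.10 kΩ appears in parallel with R2.
R2 ‖ (R3+R4) = 13.02 kΩ.
So V_A = 3.55 × 0.3536 = 1.255 mV.
V_B = V_A × 0.4952 = 0.6216 mV.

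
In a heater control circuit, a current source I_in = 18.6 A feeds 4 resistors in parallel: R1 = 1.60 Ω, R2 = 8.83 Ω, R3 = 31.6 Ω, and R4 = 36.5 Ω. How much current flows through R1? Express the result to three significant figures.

Total conductance ΣG = 1/1.60 + 1/8.83 + 1/31.6 + 1/36.5 = 0.7973 (units of 1/Ω).
By the current-divider rule, I = I_in · G_k/ΣG = 18.6 × 0.7839 = 14.58 A.

I ≈ 14.6 A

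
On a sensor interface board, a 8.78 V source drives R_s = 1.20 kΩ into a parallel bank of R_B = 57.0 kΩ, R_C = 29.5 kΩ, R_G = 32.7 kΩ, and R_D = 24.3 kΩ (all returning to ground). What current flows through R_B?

Parallel bank: R_p = 1/(1/57.0 + 1/29.5 + 1/32.7 + 1/24.3) = 8.118 kΩ.
V_A by voltage divider: V_A = 8.78 × 8.118/(1.20 + 8.118) = 7.649 V.
I(R_B) = V_A / R_B = 7.649/57.0 = 0.1342 mA.
(Equivalently: I_total = 0.9422 mA, then current-divider fraction G_k/ΣG = 0.1424.)

I ≈ 0.134 mA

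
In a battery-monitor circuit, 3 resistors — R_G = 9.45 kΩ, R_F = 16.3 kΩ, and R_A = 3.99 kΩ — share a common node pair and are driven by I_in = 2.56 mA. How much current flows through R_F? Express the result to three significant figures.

ΣG = 1/9.45 + 1/16.3 + 1/3.99 = 0.4178.
Current divider: I(R_F) = I_in · G_k/ΣG = 2.56 × (0.06135/0.4178) = 2.56 × 0.1468 = 0.3759 mA.

I ≈ 0.376 mA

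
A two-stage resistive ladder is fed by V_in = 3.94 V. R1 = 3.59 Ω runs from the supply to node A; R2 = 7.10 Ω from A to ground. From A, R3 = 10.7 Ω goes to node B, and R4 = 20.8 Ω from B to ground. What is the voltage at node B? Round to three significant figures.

The second stage (R3 + R4 = 31.50 Ω) loads node A in parallel with R2.
R2 ‖ (R3+R4) = 5.794 Ω.
So V_A = 3.94 × 0.6174 = 2.433 V.
Stage 2 is unloaded, so V_B = V_A · R4/(R3+R4) = 2.433 × 20.8/31.50 = 1.606 V.

V_B ≈ 1.61 V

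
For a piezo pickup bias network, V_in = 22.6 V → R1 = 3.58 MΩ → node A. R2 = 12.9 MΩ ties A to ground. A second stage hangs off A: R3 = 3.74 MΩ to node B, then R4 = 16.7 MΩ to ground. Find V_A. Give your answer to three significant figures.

The second stage (R3 + R4 = 20.44 MΩ) loads node A in parallel with R2.
R2 ‖ (R3+R4) = 7.909 MΩ.
First divider: V_A = V_in · 7.909/(3.58 + 7.909) = 15.56 V.

V_A ≈ 15.6 V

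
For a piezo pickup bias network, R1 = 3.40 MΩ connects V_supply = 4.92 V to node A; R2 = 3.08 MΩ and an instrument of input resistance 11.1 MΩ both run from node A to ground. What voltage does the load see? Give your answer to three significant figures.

First combine the lower leg with the load: R2 ‖ R_L = 2.411 MΩ.
Voltage divider with the loaded lower leg: V_out = 4.92 × 2.411/(3.40 + 2.411) = 4.92 × 0.4149 = 2.041 V.
(Unloaded it would be 2.34 V; the load pulls it down.)

V_out ≈ 2.04 V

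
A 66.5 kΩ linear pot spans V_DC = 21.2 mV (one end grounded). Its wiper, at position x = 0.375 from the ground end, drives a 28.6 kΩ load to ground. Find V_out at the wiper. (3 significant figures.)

The pot divides into 41.56 kΩ above the wiper and 24.94 kΩ below.
(x·R_p) ‖ R_L = 13.32 kΩ.
V_out = 21.2 × 13.32/(41.56 + 13.32) = 5.146 mV.

V_out ≈ 5.15 mV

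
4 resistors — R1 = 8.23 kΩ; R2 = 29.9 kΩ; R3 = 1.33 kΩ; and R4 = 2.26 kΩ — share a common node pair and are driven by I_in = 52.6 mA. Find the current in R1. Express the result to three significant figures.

I ≈ 4.74 mA

Total conductance ΣG = 1/8.23 + 1/29.9 + 1/1.33 + 1/2.26 = 1.349 (units of 1/kΩ).
R1 takes the fraction G_k/ΣG = 0.1215/1.349 = 0.09005, so I = 52.6 × 0.09005 = 4.737 mA.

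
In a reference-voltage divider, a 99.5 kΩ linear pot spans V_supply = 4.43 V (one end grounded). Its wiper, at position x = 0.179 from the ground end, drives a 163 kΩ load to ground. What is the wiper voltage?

Lower segment x·R_p = 17.81 kΩ; upper segment (1−x)·R_p = 81.69 kΩ.
(x·R_p) ‖ R_L = 16.06 kΩ.
V_out = 4.43 × 16.06/(81.69 + 16.06) = 0.7277 V.

V_out ≈ 0.728 V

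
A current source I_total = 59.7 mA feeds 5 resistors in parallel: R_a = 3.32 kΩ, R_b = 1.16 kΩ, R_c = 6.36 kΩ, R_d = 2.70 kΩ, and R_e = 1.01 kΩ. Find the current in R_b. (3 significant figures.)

I ≈ 19.2 mA

Total conductance ΣG = 1/3.32 + 1/1.16 + 1/6.36 + 1/2.70 + 1/1.01 = 2.681 (units of 1/kΩ).
Current divider: I(R_b) = I_total · G_k/ΣG = 59.7 × (0.8621/2.681) = 59.7 × 0.3216 = 19.20 mA.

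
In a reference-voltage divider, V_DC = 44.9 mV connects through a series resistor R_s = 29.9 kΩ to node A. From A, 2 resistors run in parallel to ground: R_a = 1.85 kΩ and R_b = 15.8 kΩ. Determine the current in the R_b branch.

Parallel bank: R_p = 1/(1/1.85 + 1/15.8) = 1.656 kΩ.
V_A = 44.9 × 1.656/31.56 = 2.356 mV.
Branch current I = V_A/R_b = 2.356/15.8 = 0.1491 µA.
(Check via current divider: I_total = 1.423 µA; share G_k/ΣG = 0.1048 → same result.)

I ≈ 0.149 µA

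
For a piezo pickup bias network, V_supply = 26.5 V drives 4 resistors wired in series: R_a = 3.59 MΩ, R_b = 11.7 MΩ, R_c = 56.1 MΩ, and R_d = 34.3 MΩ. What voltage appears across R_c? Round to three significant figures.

V ≈ 14.1 V

ΣR = 3.59 + 11.7 + 56.1 + 34.3 = 105.7 MΩ.
Voltage divider: V = V_supply · (56.10 / 105.7) = 26.5 × 0.5308 = 14.07 V.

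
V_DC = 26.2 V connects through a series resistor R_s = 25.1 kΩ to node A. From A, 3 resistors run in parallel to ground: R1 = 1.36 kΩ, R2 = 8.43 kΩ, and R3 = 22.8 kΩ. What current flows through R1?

I ≈ 0.819 mA

Equivalent of the parallel group: R_p = 1.114 kΩ.
V_A = 26.2 × 1.114/26.21 = 1.113 V.
Branch current I = V_A/R1 = 1.113/1.36 = 0.8186 mA.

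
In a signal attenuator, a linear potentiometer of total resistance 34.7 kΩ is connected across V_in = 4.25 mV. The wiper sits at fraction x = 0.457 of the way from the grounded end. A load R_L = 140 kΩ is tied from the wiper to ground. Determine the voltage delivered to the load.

Split the track: R_lower = x·R_p = 15.86 kΩ, R_upper = (1−x)·R_p = 18.84 kΩ.
R_L loads the lower segment: effective lower R = 14.24 kΩ.
V_out = 4.25 × 14.24/(18.84 + 14.24) = 1.830 mV.

V_out ≈ 1.83 mV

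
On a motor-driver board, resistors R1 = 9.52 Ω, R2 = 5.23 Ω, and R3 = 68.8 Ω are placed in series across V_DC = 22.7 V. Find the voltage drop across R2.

V ≈ 1.42 V

Total series resistance ΣR = 9.52 + 5.23 + 68.8 = 83.55 Ω.
Voltage divider: V = V_DC · (5.230 / 83.55) = 22.7 × 0.06260 = 1.421 V.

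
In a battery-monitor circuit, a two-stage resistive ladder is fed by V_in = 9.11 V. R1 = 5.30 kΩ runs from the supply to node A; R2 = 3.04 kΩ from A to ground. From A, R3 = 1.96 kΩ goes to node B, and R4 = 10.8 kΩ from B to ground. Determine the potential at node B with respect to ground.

Node A sees R2 in parallel with the series input of stage 2, R3 + R4 = 12.76 kΩ.
R2 ‖ (R3+R4) = 2.455 kΩ.
So V_A = 9.11 × 0.3166 = 2.884 V.
Then the unloaded second divider: V_B = V_A × R4/(R3+R4) = 2.884 × 0.8464 = 2.441 V.

V_B ≈ 2.44 V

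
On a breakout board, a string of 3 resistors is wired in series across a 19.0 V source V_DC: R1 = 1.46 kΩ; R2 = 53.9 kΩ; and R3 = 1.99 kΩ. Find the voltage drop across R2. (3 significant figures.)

ΣR = 1.46 + 53.9 + 1.99 = 57.35 kΩ.
By the voltage-divider rule, V = 19.0 × 53.90/57.35 = 17.86 V.

V ≈ 17.9 V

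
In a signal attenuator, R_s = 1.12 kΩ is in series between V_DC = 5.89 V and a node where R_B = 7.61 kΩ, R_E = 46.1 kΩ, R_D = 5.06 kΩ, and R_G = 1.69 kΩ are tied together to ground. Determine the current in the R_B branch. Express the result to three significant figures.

I ≈ 0.377 mA

Combine the parallel branches: R_p = (1/7.61 + 1/46.1 + 1/5.06 + 1/1.69)⁻¹ = 1.061 kΩ.
V_A = 5.89 × 1.061/2.181 = 2.865 V.
Branch current I = V_A/R_B = 2.865/7.61 = 0.3765 mA.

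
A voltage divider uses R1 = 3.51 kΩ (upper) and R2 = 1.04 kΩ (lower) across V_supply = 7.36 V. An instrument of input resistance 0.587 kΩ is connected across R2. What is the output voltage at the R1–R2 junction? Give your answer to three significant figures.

V_out ≈ 0.711 V

R2 ‖ R_L = (1.04 × 0.587)/(1.04 + 0.587) = 0.3752 kΩ.
Voltage divider with the loaded lower leg: V_out = 7.36 × 0.3752/(3.51 + 0.3752) = 7.36 × 0.09658 = 0.7108 V.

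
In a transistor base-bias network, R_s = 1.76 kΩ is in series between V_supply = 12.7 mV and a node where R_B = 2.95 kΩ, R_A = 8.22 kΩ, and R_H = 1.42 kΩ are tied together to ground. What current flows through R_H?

Equivalent of the parallel group: R_p = 0.8585 kΩ.
V_A = 12.7 × 0.8585/2.618 = 4.164 mV.
I(R_H) = V_A / R_H = 4.164/1.42 = 2.932 µA.

I ≈ 2.93 µA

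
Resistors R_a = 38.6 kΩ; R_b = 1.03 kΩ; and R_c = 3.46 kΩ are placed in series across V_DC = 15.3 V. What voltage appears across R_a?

V ≈ 13.7 V

ΣR = 38.6 + 1.03 + 3.46 = 43.09 kΩ.
V = V_DC · R/ΣR = 15.3 × 0.8958 = 13.71 V.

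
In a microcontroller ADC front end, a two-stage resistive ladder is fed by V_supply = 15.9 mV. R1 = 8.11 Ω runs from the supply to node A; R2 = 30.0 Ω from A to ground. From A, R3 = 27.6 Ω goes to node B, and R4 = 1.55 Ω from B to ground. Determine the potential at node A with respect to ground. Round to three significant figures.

V_A ≈ 10.3 mV

Node A sees R2 in parallel with the series input of stage 2, R3 + R4 = 29.15 Ω.
Effective lower resistance at A: R2 ‖ 29.15 = 14.78 Ω.
So V_A = 15.9 × 0.6458 = 10.27 mV.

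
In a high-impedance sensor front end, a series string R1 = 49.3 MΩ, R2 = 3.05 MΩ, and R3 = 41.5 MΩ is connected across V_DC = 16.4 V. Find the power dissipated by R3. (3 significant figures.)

ΣR = 93.85 MΩ → I = 16.4/93.85 = 0.1747 µA.
V(R3) = I·R = 7.252 V; P = V·I = 7.252 × 0.1747 = 1.267 µW.

P ≈ 1.27 µW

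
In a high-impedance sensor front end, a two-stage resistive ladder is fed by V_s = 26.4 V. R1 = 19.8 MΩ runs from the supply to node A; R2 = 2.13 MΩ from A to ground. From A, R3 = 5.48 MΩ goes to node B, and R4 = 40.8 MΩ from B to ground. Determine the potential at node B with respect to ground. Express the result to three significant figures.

Looking into the second stage from A: R3 + R4 = 46.28 MΩ appears in parallel with R2.
Effective lower resistance at A: R2 ‖ 46.28 = 2.036 MΩ.
V_A = 26.4 × 2.036/(19.8 + 2.036) = 2.462 V.
V_B = V_A × 0.8816 = 2.170 V.

V_B ≈ 2.17 V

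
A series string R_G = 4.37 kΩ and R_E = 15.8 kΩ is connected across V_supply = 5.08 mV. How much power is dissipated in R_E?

P ≈ 1.00 nW

Series current I = V_supply/ΣR = 5.08/20.17 = 0.2519 µA.
P(R_E) = I²·R_E = (0.2519)² × 15.8 = 1.002 nW.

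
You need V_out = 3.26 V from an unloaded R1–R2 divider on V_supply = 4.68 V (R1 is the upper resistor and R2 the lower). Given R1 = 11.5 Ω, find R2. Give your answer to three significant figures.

R2 ≈ 26.4 Ω

V_out/V_supply = R2/(R1+R2) = 0.6966.
So R2 = R1 · V_out/(V_supply − V_out) = 11.5 × 3.26/(4.68 − 3.26) = 11.5 × 2.296 = 26.40 Ω.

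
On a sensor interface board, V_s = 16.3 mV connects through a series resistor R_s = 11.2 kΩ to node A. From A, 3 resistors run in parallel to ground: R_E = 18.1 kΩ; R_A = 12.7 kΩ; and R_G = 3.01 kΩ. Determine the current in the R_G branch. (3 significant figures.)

I ≈ 0.870 µA

Combine the parallel branches: R_p = (1/18.1 + 1/12.7 + 1/3.01)⁻¹ = 2.145 kΩ.
Node voltage V_A = V_s · R_p/(R_s + R_p) = 16.3 × 0.1607 = 2.620 mV.
I(R_G) = V_A / R_G = 2.620/3.01 = 0.8704 µA.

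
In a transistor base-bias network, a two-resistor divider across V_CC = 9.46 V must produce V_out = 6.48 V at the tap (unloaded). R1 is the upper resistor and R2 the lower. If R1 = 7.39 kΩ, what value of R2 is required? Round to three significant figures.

V_out/V_CC = R2/(R1+R2) = 0.6850.
R2 = R1 · 0.6850/(1 − 0.6850) = 16.07 kΩ.

R2 ≈ 16.1 kΩ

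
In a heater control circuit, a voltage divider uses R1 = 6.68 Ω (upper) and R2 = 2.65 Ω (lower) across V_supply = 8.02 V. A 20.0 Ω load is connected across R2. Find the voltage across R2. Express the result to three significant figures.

First combine the lower leg with the load: R2 ‖ R_L = 2.340 Ω.
Now apply the divider: V_out = 8.02 × 0.2594 = 2.081 V.
(Unloaded it would be 2.28 V; the load pulls it down.)

V_out ≈ 2.08 V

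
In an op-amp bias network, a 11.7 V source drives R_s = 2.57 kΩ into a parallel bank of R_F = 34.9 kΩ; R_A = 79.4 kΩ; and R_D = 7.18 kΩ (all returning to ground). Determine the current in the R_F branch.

I ≈ 0.229 mA

Combine the parallel branches: R_p = (1/34.9 + 1/79.4 + 1/7.18)⁻¹ = 5.539 kΩ.
Node voltage V_A = V_in · R_p/(R_s + R_p) = 11.7 × 0.6831 = 7.992 V.
Branch current I = V_A/R_F = 7.992/34.9 = 0.2290 mA.
(Check via current divider: I_total = 1.443 mA; share G_k/ΣG = 0.1587 → same result.)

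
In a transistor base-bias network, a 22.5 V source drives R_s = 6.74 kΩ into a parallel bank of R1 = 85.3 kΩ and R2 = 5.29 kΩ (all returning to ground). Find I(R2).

I ≈ 1.81 mA

Combine the parallel branches: R_p = (1/85.3 + 1/5.29)⁻¹ = 4.981 kΩ.
Node voltage V_A = V_supply · R_p/(R_s + R_p) = 22.5 × 0.4250 = 9.562 V.
I(R2) = V_A / R2 = 9.562/5.29 = 1.808 mA.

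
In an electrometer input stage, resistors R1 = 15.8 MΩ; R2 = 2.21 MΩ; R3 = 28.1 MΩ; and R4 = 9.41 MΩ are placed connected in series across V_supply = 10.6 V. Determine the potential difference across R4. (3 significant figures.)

V ≈ 1.80 V

Total series resistance ΣR = 15.8 + 2.21 + 28.1 + 9.41 = 55.52 MΩ.
By the voltage-divider rule, V = 10.6 × 9.410/55.52 = 1.797 V.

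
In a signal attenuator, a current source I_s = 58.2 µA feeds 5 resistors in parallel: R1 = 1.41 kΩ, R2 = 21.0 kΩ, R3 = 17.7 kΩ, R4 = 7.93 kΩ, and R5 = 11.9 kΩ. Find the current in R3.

I ≈ 3.21 µA

Total conductance ΣG = 1/1.41 + 1/21.0 + 1/17.7 + 1/7.93 + 1/11.9 = 1.023 (units of 1/kΩ).
R3 takes the fraction G_k/ΣG = 0.05650/1.023 = 0.05520, so I = 58.2 × 0.05520 = 3.213 µA.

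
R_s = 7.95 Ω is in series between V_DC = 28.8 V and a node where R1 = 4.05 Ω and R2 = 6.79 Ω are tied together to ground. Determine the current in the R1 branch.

Combine the parallel branches: R_p = (1/4.05 + 1/6.79)⁻¹ = 2.537 Ω.
V_A by voltage divider: V_A = 28.8 × 2.537/(7.95 + 2.537) = 6.967 V.
Branch current I = V_A/R1 = 6.967/4.05 = 1.720 A.
(Equivalently: I_total = 2.746 A, then current-divider fraction G_k/ΣG = 0.6264.)

I ≈ 1.72 A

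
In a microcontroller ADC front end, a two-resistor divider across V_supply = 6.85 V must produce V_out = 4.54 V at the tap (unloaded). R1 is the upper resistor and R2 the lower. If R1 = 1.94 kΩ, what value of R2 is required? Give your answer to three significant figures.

R2 ≈ 3.81 kΩ

Required fraction k = V_out/V_supply = 0.6628.
Rearranging, R2 = R1·k/(1−k) = 1.94 × 1.965 = 3.813 kΩ.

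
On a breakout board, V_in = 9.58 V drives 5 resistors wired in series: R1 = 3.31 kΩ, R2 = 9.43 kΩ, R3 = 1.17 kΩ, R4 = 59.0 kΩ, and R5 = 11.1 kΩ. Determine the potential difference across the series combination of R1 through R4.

V ≈ 8.31 V

Series total: ΣR = 3.31 + 9.43 + 1.17 + 59.0 + 11.1 = 84.01 kΩ.
R_{R1..R4} = 3.31 + 9.43 + 1.17 + 59.0 = 72.91 kΩ.
Voltage divider: V = V_in · (72.91 / 84.01) = 9.58 × 0.8679 = 8.314 V.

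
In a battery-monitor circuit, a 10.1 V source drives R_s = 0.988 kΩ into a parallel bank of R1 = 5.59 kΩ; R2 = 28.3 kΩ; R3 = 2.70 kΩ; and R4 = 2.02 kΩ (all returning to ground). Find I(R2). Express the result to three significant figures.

Equivalent of the parallel group: R_p = 0.9262 kΩ.
V_A by voltage divider: V_A = 10.1 × 0.9262/(0.988 + 0.9262) = 4.887 V.
I(R2) = V_A / R2 = 4.887/28.3 = 0.1727 mA.

I ≈ 0.173 mA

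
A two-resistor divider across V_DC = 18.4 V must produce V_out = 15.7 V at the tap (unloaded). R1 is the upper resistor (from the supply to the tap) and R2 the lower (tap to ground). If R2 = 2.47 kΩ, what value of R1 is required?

The divider ratio is R2/(R1+R2) = 15.7/18.4 = 0.8533.
R1 = R2·(1/k − 1) = 2.47 × 0.1720 = 0.4248 kΩ.

R1 ≈ 0.425 kΩ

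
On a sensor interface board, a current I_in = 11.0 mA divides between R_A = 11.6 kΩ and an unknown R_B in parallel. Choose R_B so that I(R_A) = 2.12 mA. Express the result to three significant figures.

Two-branch current divider: I_A = I_in · R_B/(R_A + R_B).
2.12/11.0 = R_B/(R_A + R_B) → R_B = R_A · (0.1927)/(1 − 0.1927) = 11.6 × 0.2387 = 2.769 kΩ.

R_B ≈ 2.77 kΩ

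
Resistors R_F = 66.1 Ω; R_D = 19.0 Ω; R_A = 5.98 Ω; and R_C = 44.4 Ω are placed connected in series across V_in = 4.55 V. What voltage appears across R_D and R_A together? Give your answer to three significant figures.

Total series resistance ΣR = 66.1 + 19.0 + 5.98 + 44.4 = 135.5 Ω.
R_{R_D..R_A} = 19.0 + 5.98 = 24.98 Ω.
Voltage divider: V = V_in · (24.98 / 135.5) = 4.55 × 0.1844 = 0.8389 V.

V ≈ 0.839 V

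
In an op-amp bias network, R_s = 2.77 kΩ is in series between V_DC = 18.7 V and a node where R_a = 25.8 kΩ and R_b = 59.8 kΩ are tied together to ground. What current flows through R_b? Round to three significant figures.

I ≈ 0.271 mA

Parallel bank: R_p = 1/(1/25.8 + 1/59.8) = 18.02 kΩ.
V_A by voltage divider: V_A = 18.7 × 18.02/(2.77 + 18.02) = 16.21 V.
I(R_b) = V_A / R_b = 16.21/59.8 = 0.2711 mA.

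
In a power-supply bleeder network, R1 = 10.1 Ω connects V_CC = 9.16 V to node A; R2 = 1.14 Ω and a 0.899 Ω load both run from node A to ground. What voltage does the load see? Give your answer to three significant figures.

R2 ‖ R_L = (1.14 × 0.899)/(1.14 + 0.899) = 0.5026 Ω.
Voltage divider with the loaded lower leg: V_out = 9.16 × 0.5026/(10.1 + 0.5026) = 9.16 × 0.04741 = 0.4342 V.

V_out ≈ 0.434 V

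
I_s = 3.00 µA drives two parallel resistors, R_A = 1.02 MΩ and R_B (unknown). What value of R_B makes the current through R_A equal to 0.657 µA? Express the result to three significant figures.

R_B ≈ 0.286 MΩ

The fraction through R_A equals R_B/(R_A+R_B).
0.657/3.00 = R_B/(R_A + R_B) → R_B = R_A · (0.2190)/(1 − 0.2190) = 1.02 × 0.2804 = 0.2860 MΩ.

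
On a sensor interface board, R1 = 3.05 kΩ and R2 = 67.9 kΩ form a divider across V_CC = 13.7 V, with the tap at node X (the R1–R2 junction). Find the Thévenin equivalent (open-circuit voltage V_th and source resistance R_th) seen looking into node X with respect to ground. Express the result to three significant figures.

V_th ≈ 13.1 V, R_th ≈ 2.92 kΩ

With X open, the divider is unloaded: V_th = 13.7 × 67.9/70.95 = 13.11 V.
Zeroing V_CC shorts the top of R1 to ground, so R_th = R1 ‖ R2 = 2.919 kΩ.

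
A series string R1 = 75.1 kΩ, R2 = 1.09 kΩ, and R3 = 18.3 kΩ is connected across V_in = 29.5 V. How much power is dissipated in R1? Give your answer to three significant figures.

ΣR = 94.49 kΩ → I = 29.5/94.49 = 0.3122 mA.
P(R1) = I²·R1 = (0.3122)² × 75.1 = 7.320 mW.

P ≈ 7.32 mW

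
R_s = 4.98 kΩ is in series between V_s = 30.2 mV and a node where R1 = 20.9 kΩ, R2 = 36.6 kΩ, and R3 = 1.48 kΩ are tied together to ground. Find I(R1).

Equivalent of the parallel group: R_p = 1.332 kΩ.
V_A by voltage divider: V_A = 30.2 × 1.332/(4.98 + 1.332) = 6.372 mV.
I(R1) = V_A / R1 = 6.372/20.9 = 0.3049 µA.
(Check via current divider: I_total = 4.785 µA; share G_k/ΣG = 0.06372 → same result.)

I ≈ 0.305 µA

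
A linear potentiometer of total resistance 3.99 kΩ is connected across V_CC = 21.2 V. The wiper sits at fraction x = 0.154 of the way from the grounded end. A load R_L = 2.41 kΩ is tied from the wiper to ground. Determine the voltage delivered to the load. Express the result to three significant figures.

V_out ≈ 2.69 V

Lower segment x·R_p = 0.6145 kΩ; upper segment (1−x)·R_p = 3.376 kΩ.
R_L loads the lower segment: effective lower R = 0.4896 kΩ.
V_out = 21.2 × 0.4896/(3.376 + 0.4896) = 2.686 V.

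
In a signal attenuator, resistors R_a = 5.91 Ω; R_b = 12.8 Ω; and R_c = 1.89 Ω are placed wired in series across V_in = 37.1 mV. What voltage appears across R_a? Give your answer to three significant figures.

V ≈ 10.6 mV

Total series resistance ΣR = 5.91 + 12.8 + 1.89 = 20.60 Ω.
V = V_in · R/ΣR = 37.1 × 0.2869 = 10.64 mV.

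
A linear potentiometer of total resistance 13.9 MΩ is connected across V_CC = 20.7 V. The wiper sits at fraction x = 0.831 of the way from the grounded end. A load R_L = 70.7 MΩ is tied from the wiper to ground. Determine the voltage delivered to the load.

Lower segment x·R_p = 11.55 MΩ; upper segment (1−x)·R_p = 2.349 MΩ.
R_L loads the lower segment: effective lower R = 9.929 MΩ.
Then V_out = V_CC · 9.929/(2.349 + 9.929) = 16.74 V.

V_out ≈ 16.7 V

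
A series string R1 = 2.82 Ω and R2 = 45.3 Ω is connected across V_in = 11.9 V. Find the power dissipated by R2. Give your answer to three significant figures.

P ≈ 2.77 W

ΣR = 48.12 Ω → I = 11.9/48.12 = 0.2473 A.
V(R2) = I·R = 11.20 V; P = V·I = 11.20 × 0.2473 = 2.770 W.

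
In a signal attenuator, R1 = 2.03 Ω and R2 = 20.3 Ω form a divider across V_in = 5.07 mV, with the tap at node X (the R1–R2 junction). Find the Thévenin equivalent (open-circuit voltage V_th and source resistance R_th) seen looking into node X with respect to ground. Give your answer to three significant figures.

V_th ≈ 4.61 mV, R_th ≈ 1.85 Ω

V_th is the unloaded tap voltage: V_in · R2/(R1+R2) = 5.07 × 0.9091 = 4.609 mV.
With V_in suppressed (replaced by a short), R_th = R1 ‖ R2 = (2.030 × 20.3)/(2.030 + 20.3) = 1.845 Ω.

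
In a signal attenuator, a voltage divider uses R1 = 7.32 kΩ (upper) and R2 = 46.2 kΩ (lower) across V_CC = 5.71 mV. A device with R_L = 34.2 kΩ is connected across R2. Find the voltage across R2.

V_out ≈ 4.16 mV

First combine the lower leg with the load: R2 ‖ R_L = 19.65 kΩ.
Voltage divider with the loaded lower leg: V_out = 5.71 × 19.65/(7.32 + 19.65) = 5.71 × 0.7286 = 4.160 mV.
(Unloaded it would be 4.93 mV; the load pulls it down.)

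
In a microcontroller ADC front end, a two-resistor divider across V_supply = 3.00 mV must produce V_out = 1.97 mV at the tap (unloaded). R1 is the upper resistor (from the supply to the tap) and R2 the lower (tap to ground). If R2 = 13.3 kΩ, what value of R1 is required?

Required fraction k = V_out/V_supply = 0.6567.
Rearranging, R1 = R2·(1−k)/k = 13.3 × 0.5228 = 6.954 kΩ.

R1 ≈ 6.95 kΩ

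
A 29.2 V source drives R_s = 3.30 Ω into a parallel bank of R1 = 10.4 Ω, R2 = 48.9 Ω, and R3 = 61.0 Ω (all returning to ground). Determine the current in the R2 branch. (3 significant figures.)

Combine the parallel branches: R_p = (1/10.4 + 1/48.9 + 1/61.0)⁻¹ = 7.519 Ω.
V_A by voltage divider: V_A = 29.2 × 7.519/(3.30 + 7.519) = 20.29 V.
I(R2) = V_A / R2 = 20.29/48.9 = 0.4150 A.
(Check via current divider: I_total = 2.699 A; share G_k/ΣG = 0.1538 → same result.)

I ≈ 0.415 A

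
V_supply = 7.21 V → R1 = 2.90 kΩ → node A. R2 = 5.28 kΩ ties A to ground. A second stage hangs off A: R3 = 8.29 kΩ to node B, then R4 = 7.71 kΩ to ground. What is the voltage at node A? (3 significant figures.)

V_A ≈ 4.17 V

Looking into the second stage from A: R3 + R4 = 16.00 kΩ appears in parallel with R2.
Effective lower resistance at A: R2 ‖ 16.00 = 3.970 kΩ.
V_A = 7.21 × 3.970/(2.90 + 3.970) = 4.166 V.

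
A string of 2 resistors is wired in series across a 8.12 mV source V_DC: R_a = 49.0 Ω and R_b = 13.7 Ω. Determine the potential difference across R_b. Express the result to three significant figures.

V ≈ 1.77 mV

Series total: ΣR = 49.0 + 13.7 = 62.70 Ω.
V = V_DC · R/ΣR = 8.12 × 0.2185 = 1.774 mV.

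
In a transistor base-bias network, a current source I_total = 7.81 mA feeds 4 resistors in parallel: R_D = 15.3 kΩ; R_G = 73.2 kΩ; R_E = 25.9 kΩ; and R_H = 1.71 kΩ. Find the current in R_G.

I ≈ 0.152 mA

Total conductance ΣG = 1/15.3 + 1/73.2 + 1/25.9 + 1/1.71 = 0.7024 (units of 1/kΩ).
By the current-divider rule, I = I_total · G_k/ΣG = 7.81 × 0.01945 = 0.1519 mA.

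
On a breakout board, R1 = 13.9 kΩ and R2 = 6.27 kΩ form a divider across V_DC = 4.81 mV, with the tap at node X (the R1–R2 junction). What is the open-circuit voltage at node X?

Open-circuit (no load on X): V_th = V_DC · R2/(R1 + R2) = 4.81 × 6.27/(13.90 + 6.27) = 1.495 mV.

V_th ≈ 1.50 mV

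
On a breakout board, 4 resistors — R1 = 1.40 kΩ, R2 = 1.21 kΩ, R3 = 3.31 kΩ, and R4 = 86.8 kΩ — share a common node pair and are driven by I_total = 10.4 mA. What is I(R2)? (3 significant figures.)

ΣG = 1/1.40 + 1/1.21 + 1/3.31 + 1/86.8 = 1.854.
R2 takes the fraction G_k/ΣG = 0.8264/1.854 = 0.4457, so I = 10.4 × 0.4457 = 4.635 mA.

I ≈ 4.64 mA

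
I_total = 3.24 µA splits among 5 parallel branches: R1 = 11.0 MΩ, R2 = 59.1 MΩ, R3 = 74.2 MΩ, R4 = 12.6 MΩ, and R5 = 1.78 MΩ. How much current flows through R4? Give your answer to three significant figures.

ΣG = 1/11.0 + 1/59.1 + 1/74.2 + 1/12.6 + 1/1.78 = 0.7625.
By the current-divider rule, I = I_total · G_k/ΣG = 3.24 × 0.1041 = 0.3373 µA.

I ≈ 0.337 µA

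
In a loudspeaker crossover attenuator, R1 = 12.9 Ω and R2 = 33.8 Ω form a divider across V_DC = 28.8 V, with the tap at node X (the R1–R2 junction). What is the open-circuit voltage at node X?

V_th is the unloaded tap voltage: V_DC · R2/(R1+R2) = 28.8 × 0.7238 = 20.84 V.

V_th ≈ 20.8 V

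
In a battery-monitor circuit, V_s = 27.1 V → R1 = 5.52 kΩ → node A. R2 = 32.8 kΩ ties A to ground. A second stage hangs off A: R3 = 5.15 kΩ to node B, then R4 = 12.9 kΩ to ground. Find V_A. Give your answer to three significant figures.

V_A ≈ 18.4 V

Looking into the second stage from A: R3 + R4 = 18.05 kΩ appears in parallel with R2.
R2 ‖ (R3+R4) = 11.64 kΩ.
First divider: V_A = V_s · 11.64/(5.52 + 11.64) = 18.38 V.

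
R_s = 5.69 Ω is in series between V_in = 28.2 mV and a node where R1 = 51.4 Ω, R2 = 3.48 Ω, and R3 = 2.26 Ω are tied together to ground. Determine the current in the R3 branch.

I ≈ 2.37 mA

Equivalent of the parallel group: R_p = 1.335 Ω.
Node voltage V_A = V_in · R_p/(R_s + R_p) = 28.2 × 0.1900 = 5.358 mV.
I(R3) = V_A / R3 = 5.358/2.26 = 2.371 mA.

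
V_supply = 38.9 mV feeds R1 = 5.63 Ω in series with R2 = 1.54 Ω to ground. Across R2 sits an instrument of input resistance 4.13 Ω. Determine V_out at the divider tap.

The load sits in parallel with R2, giving an effective lower resistance R2' = R2·R_L/(R2+R_L) = 1.122 Ω.
Now apply the divider: V_out = 38.9 × 0.1661 = 6.463 mV.

V_out ≈ 6.46 mV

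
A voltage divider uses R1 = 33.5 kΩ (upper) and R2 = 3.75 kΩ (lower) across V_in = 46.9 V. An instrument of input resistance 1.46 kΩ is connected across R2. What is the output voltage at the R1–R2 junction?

V_out ≈ 1.43 V

First combine the lower leg with the load: R2 ‖ R_L = 1.051 kΩ.
Now apply the divider: V_out = 46.9 × 0.03041 = 1.426 V.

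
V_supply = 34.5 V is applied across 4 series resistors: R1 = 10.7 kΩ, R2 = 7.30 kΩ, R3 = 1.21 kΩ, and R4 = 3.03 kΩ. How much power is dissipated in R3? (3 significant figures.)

The common current is I = 34.5/22.24 = 1.551 mA.
V(R3) = I·R = 1.877 V; P = V·I = 1.877 × 1.551 = 2.912 mW.

P ≈ 2.91 mW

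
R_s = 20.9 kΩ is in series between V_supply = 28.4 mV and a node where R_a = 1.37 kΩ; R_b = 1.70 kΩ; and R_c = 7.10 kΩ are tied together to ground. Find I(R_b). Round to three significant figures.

Parallel bank: R_p = 1/(1/1.37 + 1/1.70 + 1/7.10) = 0.6854 kΩ.
V_A = 28.4 × 0.6854/21.59 = 0.9018 mV.
Branch current I = V_A/R_b = 0.9018/1.70 = 0.5305 µA.

I ≈ 0.530 µA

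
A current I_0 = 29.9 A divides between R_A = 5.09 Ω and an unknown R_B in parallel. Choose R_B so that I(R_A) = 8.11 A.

R_B ≈ 1.89 Ω

Two-branch current divider: I_A = I_0 · R_B/(R_A + R_B).
8.11/29.9 = R_B/(R_A + R_B) → R_B = R_A · (0.2712)/(1 − 0.2712) = 5.09 × 0.3722 = 1.894 Ω.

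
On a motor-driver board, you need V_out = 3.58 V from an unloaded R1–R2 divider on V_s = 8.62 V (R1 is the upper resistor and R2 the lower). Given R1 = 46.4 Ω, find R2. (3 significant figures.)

The divider ratio is R2/(R1+R2) = 3.58/8.62 = 0.4153.
R2 = R1 · 0.4153/(1 − 0.4153) = 32.96 Ω.

R2 ≈ 33.0 Ω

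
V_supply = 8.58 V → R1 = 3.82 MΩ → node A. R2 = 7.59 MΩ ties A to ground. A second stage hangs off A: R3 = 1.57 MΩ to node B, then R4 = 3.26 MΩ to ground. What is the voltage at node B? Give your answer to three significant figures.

V_B ≈ 2.52 V

The second stage (R3 + R4 = 4.830 MΩ) loads node A in parallel with R2.
R2 ‖ (R3+R4) = 2.952 MΩ.
So V_A = 8.58 × 0.4359 = 3.740 V.
Then the unloaded second divider: V_B = V_A × R4/(R3+R4) = 3.740 × 0.6749 = 2.524 V.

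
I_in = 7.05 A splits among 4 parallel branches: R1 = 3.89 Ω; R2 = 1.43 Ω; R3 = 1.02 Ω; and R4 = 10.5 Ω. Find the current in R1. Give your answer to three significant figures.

I ≈ 0.892 A

Conductances: ΣG = 1/3.89 + 1/1.43 + 1/1.02 + 1/10.5 = 2.032 (1/Ω).
R1 takes the fraction G_k/ΣG = 0.2571/2.032 = 0.1265, so I = 7.05 × 0.1265 = 0.8919 A.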